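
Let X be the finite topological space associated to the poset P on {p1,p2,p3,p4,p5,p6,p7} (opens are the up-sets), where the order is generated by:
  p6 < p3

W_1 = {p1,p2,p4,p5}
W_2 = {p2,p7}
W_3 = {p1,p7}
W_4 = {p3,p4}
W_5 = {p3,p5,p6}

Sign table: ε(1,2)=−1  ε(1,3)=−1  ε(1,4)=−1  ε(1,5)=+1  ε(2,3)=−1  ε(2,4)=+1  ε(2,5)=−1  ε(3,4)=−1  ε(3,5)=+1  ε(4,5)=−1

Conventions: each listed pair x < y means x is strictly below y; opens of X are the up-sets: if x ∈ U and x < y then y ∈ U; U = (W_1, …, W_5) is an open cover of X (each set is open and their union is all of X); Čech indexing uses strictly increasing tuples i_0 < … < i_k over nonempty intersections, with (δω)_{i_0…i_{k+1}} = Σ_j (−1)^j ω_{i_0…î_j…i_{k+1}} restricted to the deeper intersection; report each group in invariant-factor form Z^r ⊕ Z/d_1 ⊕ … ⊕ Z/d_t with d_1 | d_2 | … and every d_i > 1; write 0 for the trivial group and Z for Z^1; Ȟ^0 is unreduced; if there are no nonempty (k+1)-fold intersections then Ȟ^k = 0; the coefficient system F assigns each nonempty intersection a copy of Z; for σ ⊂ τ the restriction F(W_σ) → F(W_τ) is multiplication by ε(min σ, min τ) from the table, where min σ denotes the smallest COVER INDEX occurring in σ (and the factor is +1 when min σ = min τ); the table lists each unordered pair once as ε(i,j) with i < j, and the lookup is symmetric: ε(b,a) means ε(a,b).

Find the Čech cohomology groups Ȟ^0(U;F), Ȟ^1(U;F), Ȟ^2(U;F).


Ȟ^0 ≅ 0,  Ȟ^1 ≅ Z ⊕ Z/2,  Ȟ^2 ≅ 0

nonempty intersections:
  W12={p2} W13={p1} W14={p4} W15={p5} W23={p7} W45={p3}
C dims 5,6; δ0: rk 5, SNF 1^4·2
Ȟ^0: (5−5)−0=0 ⇒ 0
Ȟ^1: (6−0)−5=1 plus torsion [2] ⇒ Z ⊕ Z/2
Ȟ^2: (0−0)−0=0 ⇒ 0


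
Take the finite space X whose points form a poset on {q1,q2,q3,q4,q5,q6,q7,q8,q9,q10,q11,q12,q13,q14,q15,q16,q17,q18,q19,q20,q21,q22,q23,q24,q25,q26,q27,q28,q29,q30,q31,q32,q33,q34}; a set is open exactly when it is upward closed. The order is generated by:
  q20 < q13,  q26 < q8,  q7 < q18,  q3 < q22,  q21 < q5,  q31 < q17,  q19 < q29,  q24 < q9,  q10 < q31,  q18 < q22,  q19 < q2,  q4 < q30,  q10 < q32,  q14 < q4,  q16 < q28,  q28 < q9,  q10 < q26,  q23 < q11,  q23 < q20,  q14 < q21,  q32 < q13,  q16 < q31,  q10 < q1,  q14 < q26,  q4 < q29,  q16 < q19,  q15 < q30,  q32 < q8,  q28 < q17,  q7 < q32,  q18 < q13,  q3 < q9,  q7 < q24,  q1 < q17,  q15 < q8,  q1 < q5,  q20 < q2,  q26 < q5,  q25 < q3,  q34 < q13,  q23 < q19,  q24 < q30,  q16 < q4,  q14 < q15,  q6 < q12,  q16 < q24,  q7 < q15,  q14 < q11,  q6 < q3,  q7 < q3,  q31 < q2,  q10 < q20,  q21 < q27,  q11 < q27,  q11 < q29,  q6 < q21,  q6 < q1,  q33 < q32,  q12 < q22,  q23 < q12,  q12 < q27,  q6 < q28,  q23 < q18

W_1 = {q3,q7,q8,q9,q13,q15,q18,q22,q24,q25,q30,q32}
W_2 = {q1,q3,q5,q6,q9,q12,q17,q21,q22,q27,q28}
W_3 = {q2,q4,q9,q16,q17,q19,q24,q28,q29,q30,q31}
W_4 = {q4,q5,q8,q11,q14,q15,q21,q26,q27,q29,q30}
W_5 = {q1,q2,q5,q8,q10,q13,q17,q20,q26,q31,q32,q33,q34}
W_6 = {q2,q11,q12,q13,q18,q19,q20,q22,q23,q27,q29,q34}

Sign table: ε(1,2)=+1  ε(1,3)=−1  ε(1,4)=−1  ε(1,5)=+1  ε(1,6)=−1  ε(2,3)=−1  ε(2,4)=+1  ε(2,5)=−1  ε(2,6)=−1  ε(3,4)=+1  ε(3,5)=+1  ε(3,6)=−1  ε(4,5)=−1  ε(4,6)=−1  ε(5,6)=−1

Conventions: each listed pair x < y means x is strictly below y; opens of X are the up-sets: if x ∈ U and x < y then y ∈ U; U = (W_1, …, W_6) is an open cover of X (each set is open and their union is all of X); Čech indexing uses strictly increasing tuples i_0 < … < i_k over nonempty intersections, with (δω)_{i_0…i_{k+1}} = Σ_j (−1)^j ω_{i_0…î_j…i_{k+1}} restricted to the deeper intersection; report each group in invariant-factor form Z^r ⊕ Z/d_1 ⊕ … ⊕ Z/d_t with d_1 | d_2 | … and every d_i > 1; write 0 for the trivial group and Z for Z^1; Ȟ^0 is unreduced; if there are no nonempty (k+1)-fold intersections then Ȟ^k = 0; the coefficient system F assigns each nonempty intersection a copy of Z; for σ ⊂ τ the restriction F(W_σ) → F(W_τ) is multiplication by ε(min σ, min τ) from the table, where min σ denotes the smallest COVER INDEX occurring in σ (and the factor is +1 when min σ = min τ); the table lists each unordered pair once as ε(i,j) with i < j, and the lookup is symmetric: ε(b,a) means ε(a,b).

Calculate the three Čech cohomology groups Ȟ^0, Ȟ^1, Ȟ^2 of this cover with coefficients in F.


nerve of the cover:
  W12={q3,q9,q22} W13={q9,q24,q30} W14={q8,q15,q30} W15={q8,q13,q32} W16={q13,q18,q22} W23={q9,q17,q28} W24={q5,q21,q27} W25={q1,q5,q17} W26={q12,q22,q27} W34={q4,q29,q30} W35={q2,q17,q31} W36={q2,q19,q29} W45={q5,q8,q26} W46={q11,q27,q29} W56={q2,q13,q20,q34}
  W123={q9} W126={q22} W134={q30} W145={q8} W156={q13} W235={q17} W245={q5} W246={q27} W346={q29} W356={q2}
C dims 6,15,10; δ0: rk 6, SNF 1^5·2; δ1: rk 9, SNF 1^9
Ȟ^0 = (6 − 6) − 0 = 0, so Ȟ^0 ≅ 0
Ȟ^1 = (15 − 9) − 6 = 0 plus torsion [2], so Ȟ^1 ≅ Z/2
Ȟ^2 = (10 − 0) − 9 = 1, so Ȟ^2 ≅ Z

Ȟ^0(U;F) ≅ 0, Ȟ^1(U;F) ≅ Z/2 and Ȟ^2(U;F) ≅ Z


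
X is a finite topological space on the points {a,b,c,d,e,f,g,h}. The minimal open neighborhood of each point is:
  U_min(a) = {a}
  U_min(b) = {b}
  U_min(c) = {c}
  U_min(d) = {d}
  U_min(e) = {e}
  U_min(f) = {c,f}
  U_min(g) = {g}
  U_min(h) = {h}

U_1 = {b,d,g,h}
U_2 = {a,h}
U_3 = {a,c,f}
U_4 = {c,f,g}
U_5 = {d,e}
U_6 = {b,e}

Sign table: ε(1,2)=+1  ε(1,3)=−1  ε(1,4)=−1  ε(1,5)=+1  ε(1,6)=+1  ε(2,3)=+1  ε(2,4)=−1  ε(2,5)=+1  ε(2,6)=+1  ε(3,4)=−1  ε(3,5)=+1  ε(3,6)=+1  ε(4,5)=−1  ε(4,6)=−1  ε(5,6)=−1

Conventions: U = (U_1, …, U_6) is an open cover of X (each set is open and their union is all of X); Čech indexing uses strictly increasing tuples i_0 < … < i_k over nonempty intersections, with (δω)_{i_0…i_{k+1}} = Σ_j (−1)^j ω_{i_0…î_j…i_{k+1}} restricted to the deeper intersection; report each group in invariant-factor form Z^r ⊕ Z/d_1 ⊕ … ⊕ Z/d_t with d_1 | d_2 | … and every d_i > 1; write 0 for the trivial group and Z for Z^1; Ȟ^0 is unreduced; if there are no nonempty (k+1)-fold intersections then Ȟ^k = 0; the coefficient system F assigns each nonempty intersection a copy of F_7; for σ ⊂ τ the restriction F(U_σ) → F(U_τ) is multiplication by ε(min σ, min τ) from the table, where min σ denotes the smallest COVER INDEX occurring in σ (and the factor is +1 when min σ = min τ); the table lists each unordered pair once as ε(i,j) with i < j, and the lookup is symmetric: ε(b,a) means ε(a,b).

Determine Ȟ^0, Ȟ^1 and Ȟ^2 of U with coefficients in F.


Ȟ^0 = 0, Ȟ^1 = Z/7 and Ȟ^2 = 0

nonempty overlaps:
  U12={h} U14={g} U15={d} U16={b} U23={a} U34={c,f} U56={e}
C dims 6,7; δ0: rk_F7 6
degree 0: 6−6−0 = 0 → Ȟ^0 ≅ 0
degree 1: 7−0−6 = 1 → Ȟ^1 ≅ Z/7
degree 2: 0−0−0 = 0 → Ȟ^2 ≅ 0


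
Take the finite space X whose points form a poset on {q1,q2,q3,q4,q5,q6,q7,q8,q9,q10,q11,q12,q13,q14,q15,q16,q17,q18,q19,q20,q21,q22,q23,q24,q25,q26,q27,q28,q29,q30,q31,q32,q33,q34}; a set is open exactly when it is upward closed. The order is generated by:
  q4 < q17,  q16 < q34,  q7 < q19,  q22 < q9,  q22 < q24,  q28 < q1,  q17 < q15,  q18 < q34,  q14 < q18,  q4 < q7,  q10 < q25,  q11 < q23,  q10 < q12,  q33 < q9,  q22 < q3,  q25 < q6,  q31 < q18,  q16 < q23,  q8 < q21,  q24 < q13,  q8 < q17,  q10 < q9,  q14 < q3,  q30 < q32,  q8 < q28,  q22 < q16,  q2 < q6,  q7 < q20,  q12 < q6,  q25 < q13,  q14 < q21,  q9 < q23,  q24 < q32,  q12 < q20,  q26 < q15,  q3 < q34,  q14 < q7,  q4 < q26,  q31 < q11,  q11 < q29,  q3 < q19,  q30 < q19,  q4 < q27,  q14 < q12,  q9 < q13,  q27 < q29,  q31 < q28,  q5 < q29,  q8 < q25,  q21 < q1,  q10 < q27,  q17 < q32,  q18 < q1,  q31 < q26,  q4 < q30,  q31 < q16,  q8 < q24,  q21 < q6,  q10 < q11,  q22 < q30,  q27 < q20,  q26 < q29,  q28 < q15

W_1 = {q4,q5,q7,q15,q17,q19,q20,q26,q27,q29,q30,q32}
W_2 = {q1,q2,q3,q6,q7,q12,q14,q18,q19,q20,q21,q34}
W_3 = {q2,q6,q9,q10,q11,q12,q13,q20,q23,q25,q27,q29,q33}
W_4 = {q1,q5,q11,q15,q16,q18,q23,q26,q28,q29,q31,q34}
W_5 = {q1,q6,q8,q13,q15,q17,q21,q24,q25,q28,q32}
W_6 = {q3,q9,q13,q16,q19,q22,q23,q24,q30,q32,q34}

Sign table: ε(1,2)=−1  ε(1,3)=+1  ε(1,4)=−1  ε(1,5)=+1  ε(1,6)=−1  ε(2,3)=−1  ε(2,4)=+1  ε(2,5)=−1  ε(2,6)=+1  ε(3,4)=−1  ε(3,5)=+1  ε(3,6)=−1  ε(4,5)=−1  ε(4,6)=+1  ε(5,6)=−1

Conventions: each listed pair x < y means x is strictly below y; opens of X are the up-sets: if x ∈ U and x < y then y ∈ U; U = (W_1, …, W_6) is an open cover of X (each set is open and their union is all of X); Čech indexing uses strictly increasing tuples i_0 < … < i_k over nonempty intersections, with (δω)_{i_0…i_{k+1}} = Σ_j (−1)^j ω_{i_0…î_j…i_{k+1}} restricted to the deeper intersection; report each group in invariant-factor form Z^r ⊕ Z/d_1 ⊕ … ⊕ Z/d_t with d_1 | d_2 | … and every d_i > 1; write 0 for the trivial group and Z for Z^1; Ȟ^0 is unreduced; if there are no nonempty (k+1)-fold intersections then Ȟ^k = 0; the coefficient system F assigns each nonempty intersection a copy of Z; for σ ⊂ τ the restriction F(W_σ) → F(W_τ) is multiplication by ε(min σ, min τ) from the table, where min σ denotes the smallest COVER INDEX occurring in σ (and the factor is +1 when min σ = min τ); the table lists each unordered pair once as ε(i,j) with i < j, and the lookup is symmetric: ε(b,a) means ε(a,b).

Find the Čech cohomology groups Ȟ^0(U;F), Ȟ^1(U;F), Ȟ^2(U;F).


nonempty overlaps:
  W12={q7,q19,q20} W13={q20,q27,q29} W14={q5,q15,q26,q29} W15={q15,q17,q32} W16={q19,q30,q32} W23={q2,q6,q12,q20} W24={q1,q18,q34} W25={q1,q6,q21} W26={q3,q19,q34} W34={q11,q23,q29} W35={q6,q13,q25} W36={q9,q13,q23} W45={q1,q15,q28} W46={q16,q23,q34} W56={q13,q24,q32}
  W123={q20} W126={q19} W134={q29} W145={q15} W156={q32} W235={q6} W245={q1} W246={q34} W346={q23} W356={q13}
C dims 6,15,10; δ0: rk 5, SNF 1^5; δ1: rk 10, SNF 1^9·2
degree 0: 6−5−0 = 1 → Ȟ^0 ≅ Z
degree 1: 15−10−5 = 0 → Ȟ^1 ≅ 0
degree 2: 10−0−10 = 0 plus torsion [2] → Ȟ^2 ≅ Z/2

Ȟ^0 = Z; Ȟ^1 = 0; Ȟ^2 = Z/2


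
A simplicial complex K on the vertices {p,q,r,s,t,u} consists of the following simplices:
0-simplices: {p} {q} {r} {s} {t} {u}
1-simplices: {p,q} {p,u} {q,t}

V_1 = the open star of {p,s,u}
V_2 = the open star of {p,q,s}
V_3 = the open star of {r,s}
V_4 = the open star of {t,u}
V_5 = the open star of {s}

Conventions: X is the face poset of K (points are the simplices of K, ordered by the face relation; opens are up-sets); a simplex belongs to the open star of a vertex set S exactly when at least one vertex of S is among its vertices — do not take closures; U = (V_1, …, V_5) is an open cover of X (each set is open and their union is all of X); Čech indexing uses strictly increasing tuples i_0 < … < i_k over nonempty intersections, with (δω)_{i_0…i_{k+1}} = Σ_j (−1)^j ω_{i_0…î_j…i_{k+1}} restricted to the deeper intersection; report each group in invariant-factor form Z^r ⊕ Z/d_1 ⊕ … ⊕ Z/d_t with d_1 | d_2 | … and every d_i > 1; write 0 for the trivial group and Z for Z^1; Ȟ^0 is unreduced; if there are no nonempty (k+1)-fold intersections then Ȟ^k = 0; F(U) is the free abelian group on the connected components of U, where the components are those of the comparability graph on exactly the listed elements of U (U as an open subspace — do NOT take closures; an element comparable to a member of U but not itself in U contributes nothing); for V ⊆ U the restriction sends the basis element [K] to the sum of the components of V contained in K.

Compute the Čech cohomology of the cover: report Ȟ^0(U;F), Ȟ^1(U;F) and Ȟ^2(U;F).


nonempty overlaps:
  V1={{p},{s},{u},{p,q},{p,u}} V2={{p},{q},{s},{p,q},{p,u},{q,t}} V3={{r},{s}} V4={{t},{u},{p,u},{q,t}} V5={{s}}
  V12={{p},{s},{p,q},{p,u}} V13={{s}} V14={{u},{p,u}} V15={{s}} V23={{s}} V24={{p,u},{q,t}} V25={{s}} V35={{s}}
  V123={{s}} V124={{p,u}} V125={{s}} V135={{s}} V235={{s}}
  V1235={{s}}
components per intersection:
  V1: {{p},{u},{p,q},{p,u}} {{s}}
  V2: {{p},{q},{p,q},{p,u},{q,t}} {{s}}
  V3: {{r}} {{s}}
  V4: {{t},{q,t}} {{u},{p,u}}
  V5: {{s}}
  V12: {{p},{p,q},{p,u}} {{s}}
  V13: {{s}}
  V14: {{u},{p,u}}
  V15: {{s}}
  V23: {{s}}
  V24: {{p,u}} {{q,t}}
  V25: {{s}}
  V35: {{s}}
  V123: {{s}}
  V124: {{p,u}}
  V125: {{s}}
  V135: {{s}}
  V235: {{s}}
  V1235: {{s}}
C dims 9,10,5,1; δ0: rk 6, SNF 1^6; δ1: rk 4, SNF 1^4; δ2: rk 1, SNF 1^1
degree 0: 9−6−0 = 3 → Ȟ^0 ≅ Z^3
degree 1: 10−4−6 = 0 → Ȟ^1 ≅ 0
degree 2: 5−1−4 = 0 → Ȟ^2 ≅ 0

Ȟ^0 ≅ Z^3, Ȟ^1 ≅ 0, Ȟ^2 ≅ 0


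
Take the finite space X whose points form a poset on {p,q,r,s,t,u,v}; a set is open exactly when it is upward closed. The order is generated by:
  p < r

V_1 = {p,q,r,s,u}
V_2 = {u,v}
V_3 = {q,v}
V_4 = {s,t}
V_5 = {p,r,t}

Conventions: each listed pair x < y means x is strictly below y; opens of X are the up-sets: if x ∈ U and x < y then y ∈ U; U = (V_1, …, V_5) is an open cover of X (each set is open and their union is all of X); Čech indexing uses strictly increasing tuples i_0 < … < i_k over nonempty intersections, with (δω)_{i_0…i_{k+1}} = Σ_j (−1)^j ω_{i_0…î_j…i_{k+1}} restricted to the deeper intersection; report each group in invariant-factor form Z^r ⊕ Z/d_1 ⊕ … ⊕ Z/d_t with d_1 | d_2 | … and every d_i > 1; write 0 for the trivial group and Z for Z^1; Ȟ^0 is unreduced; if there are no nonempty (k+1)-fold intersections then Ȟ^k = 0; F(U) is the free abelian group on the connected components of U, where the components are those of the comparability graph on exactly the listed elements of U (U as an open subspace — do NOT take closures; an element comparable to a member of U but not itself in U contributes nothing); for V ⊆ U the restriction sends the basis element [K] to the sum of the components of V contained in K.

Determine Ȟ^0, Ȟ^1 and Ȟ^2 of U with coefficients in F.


Ȟ^0(U;F) ≅ Z^6; Ȟ^1(U;F) ≅ 0; Ȟ^2(U;F) ≅ 0

nonempty overlaps:
  V12={u} V13={q} V14={s} V15={p,r} V23={v} V45={t}
components per intersection:
  V1: {p,r} {q} {s} {u}
  V2: {u} {v}
  V3: {q} {v}
  V4: {s} {t}
  V5: {p,r} {t}
  V12: {u}
  V13: {q}
  V14: {s}
  V15: {p,r}
  V23: {v}
  V45: {t}
C dims 12,6; δ0: rk 6, SNF 1^6
degree 0: 12−6−0 = 6 → Ȟ^0 ≅ Z^6
degree 1: 6−0−6 = 0 → Ȟ^1 ≅ 0
degree 2: 0−0−0 = 0 → Ȟ^2 ≅ 0


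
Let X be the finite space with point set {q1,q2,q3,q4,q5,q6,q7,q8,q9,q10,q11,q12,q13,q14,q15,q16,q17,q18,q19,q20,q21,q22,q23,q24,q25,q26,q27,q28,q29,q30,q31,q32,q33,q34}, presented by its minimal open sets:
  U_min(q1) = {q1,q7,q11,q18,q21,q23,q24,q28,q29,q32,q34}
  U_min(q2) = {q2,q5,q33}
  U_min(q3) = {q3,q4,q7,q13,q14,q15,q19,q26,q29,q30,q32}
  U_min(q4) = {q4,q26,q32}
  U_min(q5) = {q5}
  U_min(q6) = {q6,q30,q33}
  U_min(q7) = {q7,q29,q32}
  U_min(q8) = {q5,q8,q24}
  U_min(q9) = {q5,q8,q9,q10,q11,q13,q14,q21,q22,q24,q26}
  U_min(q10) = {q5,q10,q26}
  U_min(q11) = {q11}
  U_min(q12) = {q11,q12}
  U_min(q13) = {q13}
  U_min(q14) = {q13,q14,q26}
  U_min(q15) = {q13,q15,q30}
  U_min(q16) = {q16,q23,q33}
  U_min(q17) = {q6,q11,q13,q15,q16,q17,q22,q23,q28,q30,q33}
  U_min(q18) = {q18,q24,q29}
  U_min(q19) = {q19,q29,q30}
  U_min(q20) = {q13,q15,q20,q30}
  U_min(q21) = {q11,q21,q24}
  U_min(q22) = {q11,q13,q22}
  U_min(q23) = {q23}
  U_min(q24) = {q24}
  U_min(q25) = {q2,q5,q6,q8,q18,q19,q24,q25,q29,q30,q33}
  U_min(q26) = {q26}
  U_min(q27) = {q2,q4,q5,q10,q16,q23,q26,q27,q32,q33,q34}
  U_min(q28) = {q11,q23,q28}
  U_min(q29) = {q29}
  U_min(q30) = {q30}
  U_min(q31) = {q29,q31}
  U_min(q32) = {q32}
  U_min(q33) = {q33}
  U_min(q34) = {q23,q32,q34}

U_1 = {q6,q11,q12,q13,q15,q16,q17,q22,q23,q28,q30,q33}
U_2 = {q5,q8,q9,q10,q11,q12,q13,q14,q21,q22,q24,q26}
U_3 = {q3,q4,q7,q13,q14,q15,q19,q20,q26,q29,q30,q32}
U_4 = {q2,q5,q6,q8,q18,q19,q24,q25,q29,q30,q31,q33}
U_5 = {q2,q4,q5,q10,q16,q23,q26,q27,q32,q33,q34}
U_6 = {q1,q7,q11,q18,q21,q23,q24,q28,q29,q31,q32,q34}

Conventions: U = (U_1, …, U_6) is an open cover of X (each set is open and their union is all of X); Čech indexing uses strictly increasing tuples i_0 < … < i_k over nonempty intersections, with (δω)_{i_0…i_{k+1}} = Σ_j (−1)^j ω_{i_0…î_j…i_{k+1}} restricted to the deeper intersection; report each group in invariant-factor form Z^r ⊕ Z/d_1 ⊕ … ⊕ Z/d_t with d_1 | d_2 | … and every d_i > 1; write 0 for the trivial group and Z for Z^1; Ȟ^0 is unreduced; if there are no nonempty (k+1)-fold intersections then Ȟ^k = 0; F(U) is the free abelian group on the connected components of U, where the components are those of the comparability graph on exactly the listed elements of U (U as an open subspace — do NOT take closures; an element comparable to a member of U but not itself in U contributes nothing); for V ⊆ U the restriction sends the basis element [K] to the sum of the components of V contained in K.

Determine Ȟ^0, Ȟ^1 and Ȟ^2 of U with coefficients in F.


Ȟ^0(U;F) ≅ Z, Ȟ^1(U;F) ≅ 0 and Ȟ^2(U;F) ≅ Z/2

nonempty intersections:
  U12={q11,q12,q13,q22} U13={q13,q15,q30} U14={q6,q30,q33} U15={q16,q23,q33} U16={q11,q23,q28} U23={q13,q14,q26} U24={q5,q8,q24} U25={q5,q10,q26} U26={q11,q21,q24} U34={q19,q29,q30} U35={q4,q26,q32} U36={q7,q29,q32} U45={q2,q5,q33} U46={q18,q24,q29,q31} U56={q23,q32,q34}
  U123={q13} U126={q11} U134={q30} U145={q33} U156={q23} U235={q26} U245={q5} U246={q24} U346={q29} U356={q32}
components per intersection:
  U1: {q6,q11,q12,q13,q15,q16,q17,q22,q23,q28,q30,q33}
  U2: {q5,q8,q9,q10,q11,q12,q13,q14,q21,q22,q24,q26}
  U3: {q3,q4,q7,q13,q14,q15,q19,q20,q26,q29,q30,q32}
  U4: {q2,q5,q6,q8,q18,q19,q24,q25,q29,q30,q31,q33}
  U5: {q2,q4,q5,q10,q16,q23,q26,q27,q32,q33,q34}
  U6: {q1,q7,q11,q18,q21,q23,q24,q28,q29,q31,q32,q34}
  U12: {q11,q12,q13,q22}
  U13: {q13,q15,q30}
  U14: {q6,q30,q33}
  U15: {q16,q23,q33}
  U16: {q11,q23,q28}
  U23: {q13,q14,q26}
  U24: {q5,q8,q24}
  U25: {q5,q10,q26}
  U26: {q11,q21,q24}
  U34: {q19,q29,q30}
  U35: {q4,q26,q32}
  U36: {q7,q29,q32}
  U45: {q2,q5,q33}
  U46: {q18,q24,q29,q31}
  U56: {q23,q32,q34}
  U123: {q13}
  U126: {q11}
  U134: {q30}
  U145: {q33}
  U156: {q23}
  U235: {q26}
  U245: {q5}
  U246: {q24}
  U346: {q29}
  U356: {q32}
C dims 6,15,10; δ0: rk 5, SNF 1^5; δ1: rk 10, SNF 1^9·2
Ȟ^0: (6−5)−0=1 ⇒ Z
Ȟ^1: (15−10)−5=0 ⇒ 0
Ȟ^2: (10−0)−10=0 plus torsion [2] ⇒ Z/2


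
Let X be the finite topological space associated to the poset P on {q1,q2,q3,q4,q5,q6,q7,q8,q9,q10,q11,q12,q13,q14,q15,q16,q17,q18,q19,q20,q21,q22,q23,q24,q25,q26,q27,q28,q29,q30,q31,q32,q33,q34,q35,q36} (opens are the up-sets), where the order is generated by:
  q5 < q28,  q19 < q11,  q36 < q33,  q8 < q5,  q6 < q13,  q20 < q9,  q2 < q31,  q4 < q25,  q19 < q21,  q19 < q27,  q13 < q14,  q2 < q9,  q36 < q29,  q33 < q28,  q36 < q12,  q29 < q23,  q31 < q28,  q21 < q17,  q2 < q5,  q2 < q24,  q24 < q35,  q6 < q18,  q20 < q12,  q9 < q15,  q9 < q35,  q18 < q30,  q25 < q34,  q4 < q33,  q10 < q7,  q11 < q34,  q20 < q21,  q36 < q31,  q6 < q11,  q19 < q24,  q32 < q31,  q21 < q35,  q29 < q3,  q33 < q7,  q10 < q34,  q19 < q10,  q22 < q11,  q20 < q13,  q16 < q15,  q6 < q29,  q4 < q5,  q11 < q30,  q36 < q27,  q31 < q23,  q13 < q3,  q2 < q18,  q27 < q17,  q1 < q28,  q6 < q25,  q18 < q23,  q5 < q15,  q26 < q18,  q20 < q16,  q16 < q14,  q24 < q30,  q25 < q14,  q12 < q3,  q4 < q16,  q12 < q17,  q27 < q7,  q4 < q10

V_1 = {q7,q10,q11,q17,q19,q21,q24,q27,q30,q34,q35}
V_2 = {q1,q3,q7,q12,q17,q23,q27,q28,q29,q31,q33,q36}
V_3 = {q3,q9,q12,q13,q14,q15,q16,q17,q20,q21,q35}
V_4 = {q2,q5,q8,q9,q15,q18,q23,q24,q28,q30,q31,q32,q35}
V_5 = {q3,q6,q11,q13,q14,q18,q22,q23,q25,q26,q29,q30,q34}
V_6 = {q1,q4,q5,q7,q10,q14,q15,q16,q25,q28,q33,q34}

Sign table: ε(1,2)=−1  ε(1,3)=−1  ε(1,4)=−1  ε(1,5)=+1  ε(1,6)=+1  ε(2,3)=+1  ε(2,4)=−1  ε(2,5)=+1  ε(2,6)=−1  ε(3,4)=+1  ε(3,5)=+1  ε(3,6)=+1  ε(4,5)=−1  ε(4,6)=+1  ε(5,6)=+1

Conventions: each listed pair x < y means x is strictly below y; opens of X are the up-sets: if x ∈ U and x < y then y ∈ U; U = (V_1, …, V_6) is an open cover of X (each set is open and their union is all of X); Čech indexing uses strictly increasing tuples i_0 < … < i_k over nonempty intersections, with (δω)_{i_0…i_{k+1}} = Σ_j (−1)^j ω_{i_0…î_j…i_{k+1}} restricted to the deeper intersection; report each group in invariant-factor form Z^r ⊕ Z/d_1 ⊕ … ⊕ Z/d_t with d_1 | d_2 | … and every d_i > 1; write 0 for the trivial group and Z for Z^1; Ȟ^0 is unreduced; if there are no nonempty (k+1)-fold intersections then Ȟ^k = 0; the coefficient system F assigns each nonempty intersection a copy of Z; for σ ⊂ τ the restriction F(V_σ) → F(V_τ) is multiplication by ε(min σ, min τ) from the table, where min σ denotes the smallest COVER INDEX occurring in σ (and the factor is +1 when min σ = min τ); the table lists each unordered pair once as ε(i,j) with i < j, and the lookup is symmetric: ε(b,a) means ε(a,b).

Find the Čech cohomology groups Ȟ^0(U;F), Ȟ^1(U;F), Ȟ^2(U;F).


cover nerve:
  V12={q7,q17,q27} V13={q17,q21,q35} V14={q24,q30,q35} V15={q11,q30,q34} V16={q7,q10,q34} V23={q3,q12,q17} V24={q23,q28,q31} V25={q3,q23,q29} V26={q1,q7,q28,q33} V34={q9,q15,q35} V35={q3,q13,q14} V36={q14,q15,q16} V45={q18,q23,q30} V46={q5,q15,q28} V56={q14,q25,q34}
  V123={q17} V126={q7} V134={q35} V145={q30} V156={q34} V235={q3} V245={q23} V246={q28} V346={q15} V356={q14}
C dims 6,15,10; δ0: rk 6, SNF 1^5·2; δ1: rk 9, SNF 1^9
Ȟ^0: (6−6)−0=0 ⇒ 0
Ȟ^1: (15−9)−6=0 plus torsion [2] ⇒ Z/2
Ȟ^2: (10−0)−9=1 ⇒ Z

Ȟ^0 ≅ 0; Ȟ^1 ≅ Z/2; Ȟ^2 ≅ Z


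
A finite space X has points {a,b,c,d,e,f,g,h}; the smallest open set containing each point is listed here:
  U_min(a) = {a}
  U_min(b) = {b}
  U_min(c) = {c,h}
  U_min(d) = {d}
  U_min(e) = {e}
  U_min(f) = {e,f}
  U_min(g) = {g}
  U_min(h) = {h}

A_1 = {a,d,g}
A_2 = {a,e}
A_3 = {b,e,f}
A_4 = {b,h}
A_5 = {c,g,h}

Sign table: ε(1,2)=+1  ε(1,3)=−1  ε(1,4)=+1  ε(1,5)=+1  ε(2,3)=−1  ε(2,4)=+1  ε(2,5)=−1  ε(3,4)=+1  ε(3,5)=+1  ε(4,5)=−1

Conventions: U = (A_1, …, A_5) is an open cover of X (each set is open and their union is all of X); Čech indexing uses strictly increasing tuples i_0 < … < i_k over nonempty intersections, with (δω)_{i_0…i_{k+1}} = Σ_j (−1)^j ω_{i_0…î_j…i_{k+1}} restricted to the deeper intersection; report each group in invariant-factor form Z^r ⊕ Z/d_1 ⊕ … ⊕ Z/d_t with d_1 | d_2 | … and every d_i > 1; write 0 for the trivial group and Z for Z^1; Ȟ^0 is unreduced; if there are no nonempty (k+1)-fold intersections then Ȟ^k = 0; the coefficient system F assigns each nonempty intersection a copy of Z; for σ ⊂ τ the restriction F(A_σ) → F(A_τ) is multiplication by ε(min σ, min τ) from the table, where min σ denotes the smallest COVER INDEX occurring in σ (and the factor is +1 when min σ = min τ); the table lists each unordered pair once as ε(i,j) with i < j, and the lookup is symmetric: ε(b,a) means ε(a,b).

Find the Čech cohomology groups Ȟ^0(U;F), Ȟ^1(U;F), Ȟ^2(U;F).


Ȟ^0(U;F) ≅ Z, Ȟ^1(U;F) ≅ Z, Ȟ^2(U;F) ≅ 0

nonempty intersections:
  A12={a} A15={g} A23={e} A34={b} A45={h}
C dims 5,5; δ0: rk 4, SNF 1^4
Ȟ^0: (5−4)−0=1 ⇒ Z
Ȟ^1: (5−0)−4=1 ⇒ Z
Ȟ^2: (0−0)−0=0 ⇒ 0


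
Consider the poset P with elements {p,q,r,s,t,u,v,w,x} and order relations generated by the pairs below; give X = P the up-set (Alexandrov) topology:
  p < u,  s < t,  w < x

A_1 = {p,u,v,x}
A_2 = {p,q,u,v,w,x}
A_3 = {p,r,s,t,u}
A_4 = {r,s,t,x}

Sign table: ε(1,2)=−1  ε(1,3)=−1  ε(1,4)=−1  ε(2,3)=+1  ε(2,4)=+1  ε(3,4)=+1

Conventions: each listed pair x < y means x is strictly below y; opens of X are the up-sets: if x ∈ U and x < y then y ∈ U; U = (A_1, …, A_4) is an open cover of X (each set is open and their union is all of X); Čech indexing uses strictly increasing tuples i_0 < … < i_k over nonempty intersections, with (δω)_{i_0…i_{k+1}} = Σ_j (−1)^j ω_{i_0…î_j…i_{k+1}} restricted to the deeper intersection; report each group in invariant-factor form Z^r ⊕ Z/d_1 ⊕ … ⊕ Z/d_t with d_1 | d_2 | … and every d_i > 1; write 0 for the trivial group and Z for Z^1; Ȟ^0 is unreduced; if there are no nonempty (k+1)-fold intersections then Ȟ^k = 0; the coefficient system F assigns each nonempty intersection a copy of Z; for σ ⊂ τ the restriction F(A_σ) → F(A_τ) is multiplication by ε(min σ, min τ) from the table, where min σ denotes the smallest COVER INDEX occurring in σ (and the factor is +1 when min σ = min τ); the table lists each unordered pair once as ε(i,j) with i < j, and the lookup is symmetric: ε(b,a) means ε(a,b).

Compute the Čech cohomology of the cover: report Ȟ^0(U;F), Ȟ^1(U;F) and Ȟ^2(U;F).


Ȟ^0 = Z; Ȟ^1 = Z; Ȟ^2 = 0

intersection data:
  A12={p,u,v,x} A13={p,u} A14={x} A23={p,u} A24={x} A34={r,s,t}
  A123={p,u} A124={x}
C dims 4,6,2; δ0: rk 3, SNF 1^3; δ1: rk 2, SNF 1^2
Ȟ^0 = (4 − 3) − 0 = 1, so Ȟ^0 ≅ Z
Ȟ^1 = (6 − 2) − 3 = 1, so Ȟ^1 ≅ Z
Ȟ^2 = (2 − 0) − 2 = 0, so Ȟ^2 ≅ 0


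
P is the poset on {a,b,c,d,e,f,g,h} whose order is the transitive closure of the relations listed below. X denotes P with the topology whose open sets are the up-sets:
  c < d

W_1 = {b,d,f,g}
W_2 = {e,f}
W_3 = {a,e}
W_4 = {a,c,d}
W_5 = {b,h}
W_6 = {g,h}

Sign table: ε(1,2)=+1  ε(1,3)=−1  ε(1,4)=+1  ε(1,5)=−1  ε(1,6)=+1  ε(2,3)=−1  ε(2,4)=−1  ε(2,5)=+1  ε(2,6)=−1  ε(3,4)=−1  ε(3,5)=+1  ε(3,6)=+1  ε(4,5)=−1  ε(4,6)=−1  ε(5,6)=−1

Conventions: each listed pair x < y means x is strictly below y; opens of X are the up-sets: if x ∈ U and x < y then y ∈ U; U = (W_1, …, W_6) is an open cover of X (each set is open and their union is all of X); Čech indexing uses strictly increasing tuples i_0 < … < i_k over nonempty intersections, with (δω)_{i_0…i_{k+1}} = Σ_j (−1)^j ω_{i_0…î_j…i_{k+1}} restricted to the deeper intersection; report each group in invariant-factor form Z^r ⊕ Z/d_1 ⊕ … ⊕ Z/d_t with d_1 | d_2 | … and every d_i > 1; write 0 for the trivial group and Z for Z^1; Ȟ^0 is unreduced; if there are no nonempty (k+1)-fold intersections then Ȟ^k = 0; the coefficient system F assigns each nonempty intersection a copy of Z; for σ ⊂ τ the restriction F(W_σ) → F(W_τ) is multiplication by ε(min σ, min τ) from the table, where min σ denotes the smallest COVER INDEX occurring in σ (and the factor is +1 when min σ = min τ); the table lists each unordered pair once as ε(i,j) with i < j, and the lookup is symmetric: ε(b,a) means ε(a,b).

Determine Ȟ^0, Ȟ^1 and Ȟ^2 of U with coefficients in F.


nonempty intersections:
  W12={f} W14={d} W15={b} W16={g} W23={e} W34={a} W56={h}
C dims 6,7; δ0: rk 5, SNF 1^5
Ȟ^0: (6−5)−0=1 ⇒ Z
Ȟ^1: (7−0)−5=2 ⇒ Z^2
Ȟ^2: (0−0)−0=0 ⇒ 0

Ȟ^0 ≅ Z; Ȟ^1 ≅ Z^2; Ȟ^2 ≅ 0


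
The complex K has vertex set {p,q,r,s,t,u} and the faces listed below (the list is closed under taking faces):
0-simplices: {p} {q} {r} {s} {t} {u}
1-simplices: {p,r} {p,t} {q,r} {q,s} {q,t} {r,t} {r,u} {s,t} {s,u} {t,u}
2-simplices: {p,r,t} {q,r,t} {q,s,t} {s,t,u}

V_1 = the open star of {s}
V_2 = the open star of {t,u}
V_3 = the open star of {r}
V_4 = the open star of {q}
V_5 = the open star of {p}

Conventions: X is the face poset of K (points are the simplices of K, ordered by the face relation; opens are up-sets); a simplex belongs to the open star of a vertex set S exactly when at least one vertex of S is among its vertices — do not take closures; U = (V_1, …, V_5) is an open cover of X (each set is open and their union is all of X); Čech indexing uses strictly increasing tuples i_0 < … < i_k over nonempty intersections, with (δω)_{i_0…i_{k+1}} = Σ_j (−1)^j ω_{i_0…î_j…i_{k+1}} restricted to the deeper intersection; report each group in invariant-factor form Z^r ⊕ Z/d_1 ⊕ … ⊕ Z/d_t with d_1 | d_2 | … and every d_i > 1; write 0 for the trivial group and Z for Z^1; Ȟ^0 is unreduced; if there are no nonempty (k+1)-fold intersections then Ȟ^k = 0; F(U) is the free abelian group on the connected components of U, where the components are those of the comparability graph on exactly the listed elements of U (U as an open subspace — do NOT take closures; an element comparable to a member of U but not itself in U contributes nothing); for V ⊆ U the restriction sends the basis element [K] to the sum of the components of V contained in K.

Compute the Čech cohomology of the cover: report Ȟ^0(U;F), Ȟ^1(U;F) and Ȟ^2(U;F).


Ȟ^0(U;F) ≅ Z, Ȟ^1(U;F) ≅ Z and Ȟ^2(U;F) ≅ 0

nonempty overlaps:
  V1={{s},{q,s},{s,t},{s,u},{q,s,t},{s,t,u}} V2={{t},{u},{p,t},{q,t},{r,t},{r,u},{s,t},{s,u},{t,u},{p,r,t},{q,r,t},{q,s,t},{s,t,u}} V3={{r},{p,r},{q,r},{r,t},{r,u},{p,r,t},{q,r,t}} V4={{q},{q,r},{q,s},{q,t},{q,r,t},{q,s,t}} V5={{p},{p,r},{p,t},{p,r,t}}
  V12={{s,t},{s,u},{q,s,t},{s,t,u}} V14={{q,s},{q,s,t}} V23={{r,t},{r,u},{p,r,t},{q,r,t}} V24={{q,t},{q,r,t},{q,s,t}} V25={{p,t},{p,r,t}} V34={{q,r},{q,r,t}} V35={{p,r},{p,r,t}}
  V124={{q,s,t}} V234={{q,r,t}} V235={{p,r,t}}
components per intersection:
  V1: {{s},{q,s},{s,t},{s,u},{q,s,t},{s,t,u}}
  V2: {{t},{u},{p,t},{q,t},{r,t},{r,u},{s,t},{s,u},{t,u},{p,r,t},{q,r,t},{q,s,t},{s,t,u}}
  V3: {{r},{p,r},{q,r},{r,t},{r,u},{p,r,t},{q,r,t}}
  V4: {{q},{q,r},{q,s},{q,t},{q,r,t},{q,s,t}}
  V5: {{p},{p,r},{p,t},{p,r,t}}
  V12: {{s,t},{s,u},{q,s,t},{s,t,u}}
  V14: {{q,s},{q,s,t}}
  V23: {{r,t},{p,r,t},{q,r,t}} {{r,u}}
  V24: {{q,t},{q,r,t},{q,s,t}}
  V25: {{p,t},{p,r,t}}
  V34: {{q,r},{q,r,t}}
  V35: {{p,r},{p,r,t}}
  V124: {{q,s,t}}
  V234: {{q,r,t}}
  V235: {{p,r,t}}
C dims 5,8,3; δ0: rk 4, SNF 1^4; δ1: rk 3, SNF 1^3
degree 0: 5−4−0 = 1 → Ȟ^0 ≅ Z
degree 1: 8−3−4 = 1 → Ȟ^1 ≅ Z
degree 2: 3−0−3 = 0 → Ȟ^2 ≅ 0


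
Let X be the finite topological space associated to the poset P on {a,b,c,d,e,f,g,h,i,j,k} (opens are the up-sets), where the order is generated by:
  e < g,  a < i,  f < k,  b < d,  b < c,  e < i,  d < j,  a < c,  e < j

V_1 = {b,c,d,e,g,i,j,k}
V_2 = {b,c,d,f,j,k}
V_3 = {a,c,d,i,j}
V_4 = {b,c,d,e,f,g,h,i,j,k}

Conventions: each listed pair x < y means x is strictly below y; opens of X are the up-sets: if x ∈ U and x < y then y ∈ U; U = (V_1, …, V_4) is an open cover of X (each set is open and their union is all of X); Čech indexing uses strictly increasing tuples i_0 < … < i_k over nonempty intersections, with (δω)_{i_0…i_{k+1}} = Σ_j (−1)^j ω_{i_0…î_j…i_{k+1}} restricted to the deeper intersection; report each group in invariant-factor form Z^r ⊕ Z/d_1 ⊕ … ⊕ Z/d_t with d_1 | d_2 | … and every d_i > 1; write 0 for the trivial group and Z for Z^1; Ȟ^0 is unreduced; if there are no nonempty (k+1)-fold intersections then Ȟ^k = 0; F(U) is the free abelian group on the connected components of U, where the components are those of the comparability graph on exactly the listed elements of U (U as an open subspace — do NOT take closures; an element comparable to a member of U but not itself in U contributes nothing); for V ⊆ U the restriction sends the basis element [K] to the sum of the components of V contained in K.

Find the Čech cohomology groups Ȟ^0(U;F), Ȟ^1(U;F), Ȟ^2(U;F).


nonempty intersections:
  V12={b,c,d,j,k} V13={c,d,i,j} V14={b,c,d,e,g,i,j,k} V23={c,d,j} V24={b,c,d,f,j,k} V34={c,d,i,j}
  V123={c,d,j} V124={b,c,d,j,k} V134={c,d,i,j} V234={c,d,j}
  V1234={c,d,j}
components per intersection:
  V1: {b,c,d,e,g,i,j} {k}
  V2: {b,c,d,j} {f,k}
  V3: {a,c,i} {d,j}
  V4: {b,c,d,e,g,i,j} {f,k} {h}
  V12: {b,c,d,j} {k}
  V13: {c} {d,j} {i}
  V14: {b,c,d,e,g,i,j} {k}
  V23: {c} {d,j}
  V24: {b,c,d,j} {f,k}
  V34: {c} {d,j} {i}
  V123: {c} {d,j}
  V124: {b,c,d,j} {k}
  V134: {c} {d,j} {i}
  V234: {c} {d,j}
  V1234: {c} {d,j}
C dims 9,14,9,2; δ0: rk 6, SNF 1^6; δ1: rk 7, SNF 1^7; δ2: rk 2, SNF 1^2
Ȟ^0: (9−6)−0=3 ⇒ Z^3
Ȟ^1: (14−7)−6=1 ⇒ Z
Ȟ^2: (9−2)−7=0 ⇒ 0

Ȟ^0(U;F) ≅ Z^3; Ȟ^1(U;F) ≅ Z; Ȟ^2(U;F) ≅ 0


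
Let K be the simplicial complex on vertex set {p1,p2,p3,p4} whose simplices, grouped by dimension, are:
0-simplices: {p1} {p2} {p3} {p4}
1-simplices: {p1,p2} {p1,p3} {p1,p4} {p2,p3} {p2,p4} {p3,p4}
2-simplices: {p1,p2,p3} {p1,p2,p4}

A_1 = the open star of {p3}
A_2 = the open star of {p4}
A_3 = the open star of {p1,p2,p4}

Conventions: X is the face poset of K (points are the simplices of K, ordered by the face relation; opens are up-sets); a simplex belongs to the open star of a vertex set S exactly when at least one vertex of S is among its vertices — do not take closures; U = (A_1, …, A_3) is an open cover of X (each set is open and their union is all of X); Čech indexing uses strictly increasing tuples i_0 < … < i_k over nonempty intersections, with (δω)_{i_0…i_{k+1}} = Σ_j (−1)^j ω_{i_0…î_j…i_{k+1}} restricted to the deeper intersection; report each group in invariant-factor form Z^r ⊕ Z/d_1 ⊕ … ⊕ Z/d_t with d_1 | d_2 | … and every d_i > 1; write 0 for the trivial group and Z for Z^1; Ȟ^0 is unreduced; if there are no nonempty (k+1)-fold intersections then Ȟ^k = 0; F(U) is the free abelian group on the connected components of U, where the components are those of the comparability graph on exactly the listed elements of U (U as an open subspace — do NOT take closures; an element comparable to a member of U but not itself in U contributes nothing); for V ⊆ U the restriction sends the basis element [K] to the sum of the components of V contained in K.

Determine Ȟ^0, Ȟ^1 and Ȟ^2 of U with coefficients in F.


nerve of the cover:
  A1={{p3},{p1,p3},{p2,p3},{p3,p4},{p1,p2,p3}} A2={{p4},{p1,p4},{p2,p4},{p3,p4},{p1,p2,p4}} A3={{p1},{p2},{p4},{p1,p2},{p1,p3},{p1,p4},{p2,p3},{p2,p4},{p3,p4},{p1,p2,p3},{p1,p2,p4}}
  A12={{p3,p4}} A13={{p1,p3},{p2,p3},{p3,p4},{p1,p2,p3}} A23={{p4},{p1,p4},{p2,p4},{p3,p4},{p1,p2,p4}}
  A123={{p3,p4}}
components per intersection:
  A1: {{p3},{p1,p3},{p2,p3},{p3,p4},{p1,p2,p3}}
  A2: {{p4},{p1,p4},{p2,p4},{p3,p4},{p1,p2,p4}}
  A3: {{p1},{p2},{p4},{p1,p2},{p1,p3},{p1,p4},{p2,p3},{p2,p4},{p3,p4},{p1,p2,p3},{p1,p2,p4}}
  A12: {{p3,p4}}
  A13: {{p1,p3},{p2,p3},{p1,p2,p3}} {{p3,p4}}
  A23: {{p4},{p1,p4},{p2,p4},{p3,p4},{p1,p2,p4}}
  A123: {{p3,p4}}
C dims 3,4,1; δ0: rk 2, SNF 1^2; δ1: rk 1, SNF 1^1
Ȟ^0 = (3 − 2) − 0 = 1, so Ȟ^0 ≅ Z
Ȟ^1 = (4 − 1) − 2 = 1, so Ȟ^1 ≅ Z
Ȟ^2 = (1 − 0) − 1 = 0, so Ȟ^2 ≅ 0

Ȟ^0(U;F) ≅ Z,  Ȟ^1(U;F) ≅ Z,  Ȟ^2(U;F) ≅ 0


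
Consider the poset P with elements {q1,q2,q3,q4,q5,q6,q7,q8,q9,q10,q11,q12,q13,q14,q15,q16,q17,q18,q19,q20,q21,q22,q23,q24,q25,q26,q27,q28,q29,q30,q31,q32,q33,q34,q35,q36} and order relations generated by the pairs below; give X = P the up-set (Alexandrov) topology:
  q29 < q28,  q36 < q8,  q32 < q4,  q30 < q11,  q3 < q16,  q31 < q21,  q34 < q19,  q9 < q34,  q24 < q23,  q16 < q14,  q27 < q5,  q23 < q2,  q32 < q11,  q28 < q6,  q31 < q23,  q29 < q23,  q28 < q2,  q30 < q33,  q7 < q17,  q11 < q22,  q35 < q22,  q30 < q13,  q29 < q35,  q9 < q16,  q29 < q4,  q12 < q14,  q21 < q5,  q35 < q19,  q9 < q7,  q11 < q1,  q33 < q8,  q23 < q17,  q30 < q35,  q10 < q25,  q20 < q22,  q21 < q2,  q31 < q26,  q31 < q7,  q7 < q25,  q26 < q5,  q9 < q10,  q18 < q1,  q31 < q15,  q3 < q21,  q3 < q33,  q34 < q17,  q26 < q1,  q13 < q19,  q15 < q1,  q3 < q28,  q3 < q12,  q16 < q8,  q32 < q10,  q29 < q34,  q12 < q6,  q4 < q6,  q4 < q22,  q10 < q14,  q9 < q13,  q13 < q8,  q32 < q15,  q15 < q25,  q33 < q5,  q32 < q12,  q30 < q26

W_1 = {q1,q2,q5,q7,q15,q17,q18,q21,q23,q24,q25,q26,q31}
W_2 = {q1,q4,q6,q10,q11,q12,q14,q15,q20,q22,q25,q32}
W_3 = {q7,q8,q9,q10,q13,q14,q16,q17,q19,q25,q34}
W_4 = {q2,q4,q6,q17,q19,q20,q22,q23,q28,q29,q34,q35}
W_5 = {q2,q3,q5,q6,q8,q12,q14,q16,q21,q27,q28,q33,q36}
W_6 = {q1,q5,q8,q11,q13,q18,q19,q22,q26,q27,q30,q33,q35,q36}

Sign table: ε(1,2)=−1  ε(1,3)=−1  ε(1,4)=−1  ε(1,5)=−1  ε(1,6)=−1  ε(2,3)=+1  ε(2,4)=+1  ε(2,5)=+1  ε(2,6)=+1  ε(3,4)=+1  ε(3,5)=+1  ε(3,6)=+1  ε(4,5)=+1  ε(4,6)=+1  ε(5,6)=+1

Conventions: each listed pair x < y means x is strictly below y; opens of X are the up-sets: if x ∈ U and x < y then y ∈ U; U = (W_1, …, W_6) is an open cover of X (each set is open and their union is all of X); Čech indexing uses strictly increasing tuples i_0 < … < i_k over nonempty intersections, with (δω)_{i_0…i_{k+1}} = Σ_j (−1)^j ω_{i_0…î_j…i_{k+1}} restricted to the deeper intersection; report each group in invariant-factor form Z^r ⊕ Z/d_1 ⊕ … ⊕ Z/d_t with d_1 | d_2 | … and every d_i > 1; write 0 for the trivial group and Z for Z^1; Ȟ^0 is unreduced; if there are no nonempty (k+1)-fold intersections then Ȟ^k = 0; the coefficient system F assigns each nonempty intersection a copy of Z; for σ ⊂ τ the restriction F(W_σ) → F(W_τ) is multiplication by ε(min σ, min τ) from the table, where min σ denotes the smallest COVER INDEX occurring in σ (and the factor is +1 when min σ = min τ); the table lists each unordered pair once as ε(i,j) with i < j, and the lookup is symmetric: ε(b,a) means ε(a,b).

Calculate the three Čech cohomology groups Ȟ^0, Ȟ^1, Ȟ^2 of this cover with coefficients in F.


nerve simplices:
  W12={q1,q15,q25} W13={q7,q17,q25} W14={q2,q17,q23} W15={q2,q5,q21} W16={q1,q5,q18,q26} W23={q10,q14,q25} W24={q4,q6,q20,q22} W25={q6,q12,q14} W26={q1,q11,q22} W34={q17,q19,q34} W35={q8,q14,q16} W36={q8,q13,q19} W45={q2,q6,q28} W46={q19,q22,q35} W56={q5,q8,q27,q33,q36}
  W123={q25} W126={q1} W134={q17} W145={q2} W156={q5} W235={q14} W245={q6} W246={q22} W346={q19} W356={q8}
C dims 6,15,10; δ0: rk 5, SNF 1^5; δ1: rk 10, SNF 1^9·2
degree 0: 6−5−0 = 1 → Ȟ^0 ≅ Z
degree 1: 15−10−5 = 0 → Ȟ^1 ≅ 0
degree 2: 10−0−10 = 0 plus torsion [2] → Ȟ^2 ≅ Z/2

Ȟ^0 ≅ Z, Ȟ^1 ≅ 0 and Ȟ^2 ≅ Z/2


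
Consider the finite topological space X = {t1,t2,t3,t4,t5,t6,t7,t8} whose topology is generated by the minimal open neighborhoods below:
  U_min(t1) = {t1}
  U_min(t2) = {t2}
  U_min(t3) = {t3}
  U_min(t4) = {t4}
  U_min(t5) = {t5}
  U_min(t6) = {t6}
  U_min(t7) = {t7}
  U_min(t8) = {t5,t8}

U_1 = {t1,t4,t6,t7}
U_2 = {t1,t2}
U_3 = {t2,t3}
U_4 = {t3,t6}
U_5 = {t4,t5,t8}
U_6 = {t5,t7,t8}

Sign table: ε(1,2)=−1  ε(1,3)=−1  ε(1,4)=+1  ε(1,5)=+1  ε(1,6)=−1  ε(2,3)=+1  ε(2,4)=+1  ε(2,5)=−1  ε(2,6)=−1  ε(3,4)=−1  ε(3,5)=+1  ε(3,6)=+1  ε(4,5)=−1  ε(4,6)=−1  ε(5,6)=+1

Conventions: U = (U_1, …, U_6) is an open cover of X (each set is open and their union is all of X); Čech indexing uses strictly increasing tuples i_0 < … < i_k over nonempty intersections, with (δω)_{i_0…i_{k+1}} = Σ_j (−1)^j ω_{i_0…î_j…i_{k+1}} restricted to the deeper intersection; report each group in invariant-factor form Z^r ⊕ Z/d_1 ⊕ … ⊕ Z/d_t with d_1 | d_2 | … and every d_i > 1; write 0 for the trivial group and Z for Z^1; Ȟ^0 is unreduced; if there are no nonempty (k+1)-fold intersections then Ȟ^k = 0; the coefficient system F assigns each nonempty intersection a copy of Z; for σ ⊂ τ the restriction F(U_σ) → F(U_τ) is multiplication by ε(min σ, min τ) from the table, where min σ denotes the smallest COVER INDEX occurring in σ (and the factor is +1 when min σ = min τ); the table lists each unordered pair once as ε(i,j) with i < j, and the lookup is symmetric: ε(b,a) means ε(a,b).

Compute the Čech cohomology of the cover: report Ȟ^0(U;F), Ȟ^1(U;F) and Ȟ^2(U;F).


nonempty intersections:
  U12={t1} U14={t6} U15={t4} U16={t7} U23={t2} U34={t3} U56={t5,t8}
C dims 6,7; δ0: rk 6, SNF 1^5·2
Ȟ^0: (6−6)−0=0 ⇒ 0
Ȟ^1: (7−0)−6=1 plus torsion [2] ⇒ Z ⊕ Z/2
Ȟ^2: (0−0)−0=0 ⇒ 0

Ȟ^0(U;F) ≅ 0; Ȟ^1(U;F) ≅ Z ⊕ Z/2; Ȟ^2(U;F) ≅ 0


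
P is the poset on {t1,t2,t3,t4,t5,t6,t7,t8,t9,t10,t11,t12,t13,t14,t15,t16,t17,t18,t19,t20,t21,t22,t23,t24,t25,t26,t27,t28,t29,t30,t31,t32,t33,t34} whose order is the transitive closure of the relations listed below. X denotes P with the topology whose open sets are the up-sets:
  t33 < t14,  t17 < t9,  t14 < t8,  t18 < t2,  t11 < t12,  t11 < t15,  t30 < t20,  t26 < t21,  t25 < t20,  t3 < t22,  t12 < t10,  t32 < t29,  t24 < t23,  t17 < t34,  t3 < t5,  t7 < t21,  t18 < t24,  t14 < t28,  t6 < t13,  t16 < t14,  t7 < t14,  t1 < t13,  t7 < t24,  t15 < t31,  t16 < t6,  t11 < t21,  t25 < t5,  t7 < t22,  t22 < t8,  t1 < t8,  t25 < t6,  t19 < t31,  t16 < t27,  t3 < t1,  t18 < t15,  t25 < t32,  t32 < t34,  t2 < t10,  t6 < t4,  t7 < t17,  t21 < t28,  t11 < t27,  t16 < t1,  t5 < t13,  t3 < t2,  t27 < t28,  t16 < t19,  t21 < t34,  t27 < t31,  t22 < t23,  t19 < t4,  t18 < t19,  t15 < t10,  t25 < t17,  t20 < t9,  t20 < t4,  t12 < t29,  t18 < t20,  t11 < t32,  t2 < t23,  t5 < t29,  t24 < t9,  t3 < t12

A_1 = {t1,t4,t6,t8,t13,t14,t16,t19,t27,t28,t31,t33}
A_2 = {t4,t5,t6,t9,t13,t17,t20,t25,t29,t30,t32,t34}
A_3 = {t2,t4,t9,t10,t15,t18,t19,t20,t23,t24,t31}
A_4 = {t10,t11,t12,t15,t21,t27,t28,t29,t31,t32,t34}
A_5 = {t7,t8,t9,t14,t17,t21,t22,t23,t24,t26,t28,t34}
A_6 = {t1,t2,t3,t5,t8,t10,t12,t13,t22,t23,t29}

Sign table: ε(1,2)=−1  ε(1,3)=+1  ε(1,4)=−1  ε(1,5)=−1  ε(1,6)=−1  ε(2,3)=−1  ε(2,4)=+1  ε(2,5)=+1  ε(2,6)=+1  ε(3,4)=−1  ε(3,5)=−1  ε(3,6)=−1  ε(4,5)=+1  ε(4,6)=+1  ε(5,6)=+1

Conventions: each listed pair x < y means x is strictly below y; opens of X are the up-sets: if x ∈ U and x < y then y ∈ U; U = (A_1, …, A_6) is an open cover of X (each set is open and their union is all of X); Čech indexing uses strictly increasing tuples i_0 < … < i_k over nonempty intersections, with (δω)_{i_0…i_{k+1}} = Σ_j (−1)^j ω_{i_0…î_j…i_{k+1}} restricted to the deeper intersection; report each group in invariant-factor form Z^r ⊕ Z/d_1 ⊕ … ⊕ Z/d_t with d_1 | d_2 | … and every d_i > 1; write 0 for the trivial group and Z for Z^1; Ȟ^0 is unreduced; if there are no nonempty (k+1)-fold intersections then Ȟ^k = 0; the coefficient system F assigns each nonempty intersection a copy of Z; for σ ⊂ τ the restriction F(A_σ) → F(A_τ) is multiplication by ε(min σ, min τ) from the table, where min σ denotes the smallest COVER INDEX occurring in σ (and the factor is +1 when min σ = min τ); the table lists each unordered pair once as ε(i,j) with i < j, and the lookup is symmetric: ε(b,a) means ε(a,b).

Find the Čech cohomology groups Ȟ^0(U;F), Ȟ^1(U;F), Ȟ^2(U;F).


Ȟ^0 = Z,  Ȟ^1 = 0,  Ȟ^2 = Z/2

intersection data:
  A12={t4,t6,t13} A13={t4,t19,t31} A14={t27,t28,t31} A15={t8,t14,t28} A16={t1,t8,t13} A23={t4,t9,t20} A24={t29,t32,t34} A25={t9,t17,t34} A26={t5,t13,t29} A34={t10,t15,t31} A35={t9,t23,t24} A36={t2,t10,t23} A45={t21,t28,t34} A46={t10,t12,t29} A56={t8,t22,t23}
  A123={t4} A126={t13} A134={t31} A145={t28} A156={t8} A235={t9} A245={t34} A246={t29} A346={t10} A356={t23}
C dims 6,15,10; δ0: rk 5, SNF 1^5; δ1: rk 10, SNF 1^9·2
Ȟ^0 = (6 − 5) − 0 = 1, so Ȟ^0 ≅ Z
Ȟ^1 = (15 − 10) − 5 = 0, so Ȟ^1 ≅ 0
Ȟ^2 = (10 − 0) − 10 = 0 plus torsion [2], so Ȟ^2 ≅ Z/2
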